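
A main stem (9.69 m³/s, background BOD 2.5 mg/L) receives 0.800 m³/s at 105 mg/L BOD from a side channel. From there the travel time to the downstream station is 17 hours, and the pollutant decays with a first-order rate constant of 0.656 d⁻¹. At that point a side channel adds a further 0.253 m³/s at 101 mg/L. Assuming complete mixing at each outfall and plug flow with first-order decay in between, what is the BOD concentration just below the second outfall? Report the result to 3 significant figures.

Conservation of mass: C = (9.690·2.500 + 0.8000·105.0) / 10.49 = 108.2/10.49 = 10.32 mg/L; combined flow 10.49 m³/s.
After decay, C = 10.32 × e^(−kt) = 10.32 × 0.6283 = 6.483 mg/L.
Second outfall: C = (10.49·6.483 + 0.2530·101.0)/10.74 = 8.709 mg/L.

8.71 mg/L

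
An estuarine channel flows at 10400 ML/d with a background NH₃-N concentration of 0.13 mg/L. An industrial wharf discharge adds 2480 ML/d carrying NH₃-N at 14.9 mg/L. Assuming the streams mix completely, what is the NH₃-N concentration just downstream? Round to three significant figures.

2.97 mg/L

Conservation of mass: C = (10400·0.1300 + 2480·14.90) / 12880 = 38300/12880 = 2.974 mg/L.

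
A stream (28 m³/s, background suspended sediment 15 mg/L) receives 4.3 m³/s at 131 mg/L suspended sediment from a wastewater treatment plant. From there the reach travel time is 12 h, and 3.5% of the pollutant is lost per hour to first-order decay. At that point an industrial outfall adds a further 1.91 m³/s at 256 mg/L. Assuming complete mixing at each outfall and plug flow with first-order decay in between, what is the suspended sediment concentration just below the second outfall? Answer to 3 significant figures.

After mixing, C = (28.00·15.00 + 4.300·131.0) / 32.30 = 983.3/32.30 = 30.44 mg/L; combined flow 32.30 m³/s.
3.5%/h lost → k = −ln(1 − 0.035) = 0.03563 h⁻¹.
Decay over the reach: 30.44·exp(−kt) = 30.44·0.6521 = 19.85 mg/L.
Second outfall: C = (32.30·19.85 + 1.910·256.0)/34.21 = 33.04 mg/L.

33.0 mg/L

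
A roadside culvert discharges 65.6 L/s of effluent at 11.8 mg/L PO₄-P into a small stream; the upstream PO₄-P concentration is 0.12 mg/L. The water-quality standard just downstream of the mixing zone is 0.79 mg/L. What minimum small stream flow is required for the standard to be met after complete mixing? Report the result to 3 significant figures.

Set C_mix = 0.79: (Q·0.1200 + 65.60·11.80) / (Q + 65.60) = 0.79
→ Q = 65.60·(11.80 − 0.79)/(0.79 − 0.1200) = 1078 L/s.

1080 L/s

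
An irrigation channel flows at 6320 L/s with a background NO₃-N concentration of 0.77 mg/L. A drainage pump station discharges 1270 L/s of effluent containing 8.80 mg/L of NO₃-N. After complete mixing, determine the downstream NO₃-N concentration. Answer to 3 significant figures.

2.11 mg/L

Conservation of mass: C = (6320·0.7700 + 1270·8.800) / 7590 = 16040/7590 = 2.114 mg/L.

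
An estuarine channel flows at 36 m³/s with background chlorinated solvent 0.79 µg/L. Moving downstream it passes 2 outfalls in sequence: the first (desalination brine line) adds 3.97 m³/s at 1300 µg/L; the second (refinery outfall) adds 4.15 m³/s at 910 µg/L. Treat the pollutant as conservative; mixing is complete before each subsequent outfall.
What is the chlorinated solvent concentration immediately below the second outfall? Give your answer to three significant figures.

203 µg/L

Below outfall 1: Q → 39.97 m³/s, C = (36.00·0.7900 + 3.970·1300)/39.97 = 129.8 µg/L.
Below outfall 2: Q → 44.12 m³/s, C = (39.97·129.8 + 4.150·910.0)/44.12 = 203.2 µg/L.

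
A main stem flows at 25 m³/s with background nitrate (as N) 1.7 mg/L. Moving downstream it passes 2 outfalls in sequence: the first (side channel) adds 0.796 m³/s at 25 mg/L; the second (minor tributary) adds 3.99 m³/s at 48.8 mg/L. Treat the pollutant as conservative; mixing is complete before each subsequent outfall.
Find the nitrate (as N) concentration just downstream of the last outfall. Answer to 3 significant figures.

After outfall 1: Q = 25.00 + 0.7960 = 25.80 m³/s; C = (25.00·1.700 + 0.7960·25.00)/25.80 = 2.419 mg/L.
After outfall 2: Q = 25.80 + 3.990 = 29.79 m³/s; C = (25.80·2.419 + 3.990·48.80)/29.79 = 8.632 mg/L.

8.63 mg/L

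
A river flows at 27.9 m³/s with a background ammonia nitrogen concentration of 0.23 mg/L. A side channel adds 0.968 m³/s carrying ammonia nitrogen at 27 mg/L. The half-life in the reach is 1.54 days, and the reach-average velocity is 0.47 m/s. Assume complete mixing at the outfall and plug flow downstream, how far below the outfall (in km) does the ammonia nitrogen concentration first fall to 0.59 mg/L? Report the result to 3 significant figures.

58.4 km

After mixing, C = (27.90·0.2300 + 0.9680·27.00) / 28.87 = 32.55/28.87 = 1.128 mg/L.
Half-life 1.54 d → k = ln 2 / 1.54 = 0.4501 d⁻¹.
Set 1.128·exp(−k·t) = 0.59 → t = ln(1.128/0.59)/k = 124300 s = 34.54 h.
Distance = v·t = 0.47·124300 = 58440 m = 58.44 km.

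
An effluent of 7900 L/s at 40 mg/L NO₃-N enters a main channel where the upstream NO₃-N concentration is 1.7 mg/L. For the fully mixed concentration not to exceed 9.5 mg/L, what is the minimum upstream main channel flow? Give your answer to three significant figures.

30900 L/s

Set C_mix = 9.5: (Q·1.700 + 7900·40.00) / (Q + 7900) = 9.5
→ Q = 7900·(40.00 − 9.5)/(9.5 − 1.700) = 30890 L/s.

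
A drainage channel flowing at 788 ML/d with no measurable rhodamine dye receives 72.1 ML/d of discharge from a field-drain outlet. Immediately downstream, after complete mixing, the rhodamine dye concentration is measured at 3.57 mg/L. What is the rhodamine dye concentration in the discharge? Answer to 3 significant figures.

Mass balance: 788.0·0 + 72.10·Cₑ = 860.1·3.570
→ Cₑ = (860.1·3.570 − 788.0·0) / 72.10 = 42.59 mg/L.

42.6 mg/L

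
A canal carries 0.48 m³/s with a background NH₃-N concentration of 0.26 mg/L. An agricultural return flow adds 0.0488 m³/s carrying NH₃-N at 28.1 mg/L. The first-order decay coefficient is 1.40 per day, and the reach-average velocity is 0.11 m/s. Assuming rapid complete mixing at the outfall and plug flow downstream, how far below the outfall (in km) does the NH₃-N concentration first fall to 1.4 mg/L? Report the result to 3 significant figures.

Flow-weighted average: C = (0.4800·0.2600 + 0.04880·28.10) / 0.5288 = 1.496/0.5288 = 2.829 mg/L.
Set 2.829·exp(−k·t) = 1.4 → t = ln(2.829/1.4)/k = 43420 s = 12.06 h.
Distance = v·t = 0.11·43420 = 4776 m = 4.776 km.

4.78 km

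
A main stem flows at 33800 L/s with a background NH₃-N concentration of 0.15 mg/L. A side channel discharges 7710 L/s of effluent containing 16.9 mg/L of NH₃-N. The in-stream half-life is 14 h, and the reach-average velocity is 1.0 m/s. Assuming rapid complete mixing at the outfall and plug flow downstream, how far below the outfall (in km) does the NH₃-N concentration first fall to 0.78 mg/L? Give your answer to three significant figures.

104 km

Conservation of mass: C = (33800·0.1500 + 7710·16.90) / 41510 = 135400/41510 = 3.261 mg/L.
Half-life 14 h → k = ln 2 / 14 = 0.04951 h⁻¹ = 1.188 d⁻¹.
Set 3.261·exp(−k·t) = 0.78 → t = ln(3.261/0.78)/k = 104000 s = 28.89 h.
Distance = v·t = 1.0·104000 = 104000 m = 104.0 km.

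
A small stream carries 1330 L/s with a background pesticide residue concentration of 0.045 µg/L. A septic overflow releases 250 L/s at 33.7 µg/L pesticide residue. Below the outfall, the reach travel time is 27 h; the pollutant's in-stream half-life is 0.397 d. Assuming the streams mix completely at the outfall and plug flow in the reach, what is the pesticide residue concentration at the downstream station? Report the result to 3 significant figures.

0.753 µg/L

Mixed concentration C = ΣQC/ΣQ = (1330·0.04500 + 250.0·33.70) / 1580 = 8485/1580 = 5.370 µg/L.
Half-life 0.397 d → k = ln 2 / 0.397 = 1.746 d⁻¹.
Applying C = C₀e^(−kt): 5.370 × 0.1403 = 0.7533 µg/L.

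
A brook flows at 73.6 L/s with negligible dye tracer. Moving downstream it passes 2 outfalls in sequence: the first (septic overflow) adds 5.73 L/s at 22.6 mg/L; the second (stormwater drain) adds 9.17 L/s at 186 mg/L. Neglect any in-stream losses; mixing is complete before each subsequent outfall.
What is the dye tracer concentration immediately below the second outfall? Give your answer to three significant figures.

20.7 mg/L

After outfall 1: Q = 73.60 + 5.730 = 79.33 L/s; C = (73.60·0 + 5.730·22.60)/79.33 = 1.632 mg/L.
After outfall 2: Q = 79.33 + 9.170 = 88.50 L/s; C = (79.33·1.632 + 9.170·186.0)/88.50 = 20.74 mg/L.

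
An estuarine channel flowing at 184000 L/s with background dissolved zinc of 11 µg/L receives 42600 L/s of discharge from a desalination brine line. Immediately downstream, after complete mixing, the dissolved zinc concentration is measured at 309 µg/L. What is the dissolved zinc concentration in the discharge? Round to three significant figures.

1600 µg/L

Mass balance: 184000·11.00 + 42600·Cₑ = 226600·309.0
→ Cₑ = (226600·309.0 − 184000·11.00) / 42600 = 1596 µg/L.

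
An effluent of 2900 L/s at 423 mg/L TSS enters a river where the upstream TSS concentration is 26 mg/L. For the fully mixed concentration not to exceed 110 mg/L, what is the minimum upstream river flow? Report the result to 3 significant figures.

10800 L/s

Set C_mix = 110: (Q·26.00 + 2900·423.0) / (Q + 2900) = 110
→ Q = 2900·(423.0 − 110)/(110 − 26.00) = 10810 L/s.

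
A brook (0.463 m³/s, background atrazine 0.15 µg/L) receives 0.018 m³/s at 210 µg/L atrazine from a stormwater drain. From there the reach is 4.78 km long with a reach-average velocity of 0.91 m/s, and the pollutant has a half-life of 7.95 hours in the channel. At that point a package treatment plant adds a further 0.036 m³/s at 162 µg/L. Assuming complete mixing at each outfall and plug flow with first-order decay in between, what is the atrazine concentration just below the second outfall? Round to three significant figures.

Mass balance: C = (0.4630·0.1500 + 0.01800·210.0) / 0.4810 = 3.849/0.4810 = 8.003 µg/L; combined flow 0.4810 m³/s.
Travel time t = 4.78·1000 / 0.91 = 5253 s = 1.459 h.
Half-life 7.95 h → k = ln 2 / 7.95 = 0.08719 h⁻¹ = 2.093 d⁻¹.
After decay, C = 8.003 × e^(−kt) = 8.003 × 0.8805 = 7.047 µg/L.
Second outfall: C = (0.4810·7.047 + 0.03600·162.0)/0.5170 = 17.84 µg/L.

17.8 µg/L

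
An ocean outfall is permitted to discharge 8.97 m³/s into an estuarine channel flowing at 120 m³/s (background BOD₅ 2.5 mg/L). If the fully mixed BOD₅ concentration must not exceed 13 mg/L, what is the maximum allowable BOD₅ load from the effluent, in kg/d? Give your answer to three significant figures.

Mass balance at the limit: 120.0·2.500 + 8.970·Cₑ = 129.0·13 → Cₑ = 153.5 mg/L.
Load = 8.970 m³/s × 153.5 g/m³ × 86 400 s/d = 118900 kg/d.

119000 kg/d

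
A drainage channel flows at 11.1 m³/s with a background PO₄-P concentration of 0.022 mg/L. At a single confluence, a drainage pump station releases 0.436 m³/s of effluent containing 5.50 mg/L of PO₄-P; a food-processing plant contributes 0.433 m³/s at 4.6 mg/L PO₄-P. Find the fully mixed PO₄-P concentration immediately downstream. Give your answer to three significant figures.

0.387 mg/L

Flow-weighted average: C = (11.10·0.02200 + 0.4360·5.500 + 0.4330·4.600) / 11.97 = 4.634/11.97 = 0.3872 mg/L.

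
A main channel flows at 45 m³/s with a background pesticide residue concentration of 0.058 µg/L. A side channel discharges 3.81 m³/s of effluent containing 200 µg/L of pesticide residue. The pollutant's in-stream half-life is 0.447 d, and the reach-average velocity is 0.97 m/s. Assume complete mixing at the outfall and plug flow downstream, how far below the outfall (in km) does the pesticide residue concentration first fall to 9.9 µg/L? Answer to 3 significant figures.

24.8 km

Mass balance: C = (45.00·0.05800 + 3.810·200.0) / 48.81 = 764.6/48.81 = 15.67 µg/L.
Half-life 0.447 d → k = ln 2 / 0.447 = 1.551 d⁻¹.
Set 15.67·exp(−k·t) = 9.9 → t = ln(15.67/9.9)/k = 25570 s = 7.102 h.
Distance = v·t = 0.97·25570 = 24800 m = 24.80 km.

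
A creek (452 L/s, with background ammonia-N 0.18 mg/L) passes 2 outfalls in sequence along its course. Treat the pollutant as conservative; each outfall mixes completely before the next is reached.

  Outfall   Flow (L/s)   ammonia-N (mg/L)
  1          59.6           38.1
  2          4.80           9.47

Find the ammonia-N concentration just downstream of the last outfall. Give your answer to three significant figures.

4.64 mg/L

Outfall 1: combined Q = 511.6 L/s; C = (452.0·0.1800 + 59.60·38.10)/511.6 = 4.598 mg/L.
Outfall 2: combined Q = 516.4 L/s; C = (511.6·4.598 + 4.800·9.470)/516.4 = 4.643 mg/L.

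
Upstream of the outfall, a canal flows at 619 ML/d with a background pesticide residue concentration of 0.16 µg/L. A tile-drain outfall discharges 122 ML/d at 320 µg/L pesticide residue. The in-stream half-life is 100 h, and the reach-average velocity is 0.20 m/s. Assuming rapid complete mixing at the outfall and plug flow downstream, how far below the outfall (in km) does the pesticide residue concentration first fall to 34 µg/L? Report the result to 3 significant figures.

Conservation of mass: C = (619.0·0.1600 + 122.0·320.0) / 741.0 = 39140/741.0 = 52.82 µg/L.
Half-life 100 h → k = ln 2 / 100 = 0.006931 h⁻¹ = 0.1664 d⁻¹.
Set 52.82·exp(−k·t) = 34 → t = ln(52.82/34)/k = 228800 s = 63.55 h.
Distance = v·t = 0.20·228800 = 45760 m = 45.76 km.

45.8 km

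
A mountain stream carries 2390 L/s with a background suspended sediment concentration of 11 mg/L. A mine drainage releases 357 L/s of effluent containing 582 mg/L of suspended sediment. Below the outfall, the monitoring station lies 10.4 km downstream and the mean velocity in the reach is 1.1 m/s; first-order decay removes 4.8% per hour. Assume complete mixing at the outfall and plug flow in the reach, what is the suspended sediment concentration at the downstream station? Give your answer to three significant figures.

Mixed concentration C = ΣQC/ΣQ = (2390·11.00 + 357.0·582.0) / 2747 = 234100/2747 = 85.21 mg/L.
Travel time t = 10.4·1000 / 1.1 = 9455 s = 2.626 h.
4.8%/h lost → k = −ln(1 − 0.048) = 0.04919 h⁻¹.
Applying C = C₀e^(−kt): 85.21 × 0.8788 = 74.88 mg/L.

74.9 mg/L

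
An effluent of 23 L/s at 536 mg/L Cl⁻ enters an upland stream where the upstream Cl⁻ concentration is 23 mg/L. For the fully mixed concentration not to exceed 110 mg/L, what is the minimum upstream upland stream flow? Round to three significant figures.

Set C_mix = 110: (Q·23.00 + 23.00·536.0) / (Q + 23.00) = 110
→ Q = 23.00·(536.0 − 110)/(110 − 23.00) = 112.6 L/s.

113 L/s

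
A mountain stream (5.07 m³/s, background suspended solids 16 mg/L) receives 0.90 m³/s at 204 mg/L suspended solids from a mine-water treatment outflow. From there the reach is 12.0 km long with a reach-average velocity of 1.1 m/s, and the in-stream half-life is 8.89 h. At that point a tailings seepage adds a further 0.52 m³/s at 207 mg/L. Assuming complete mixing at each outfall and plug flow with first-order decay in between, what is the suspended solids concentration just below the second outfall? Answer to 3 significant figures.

48.8 mg/L

After mixing, C = (5.070·16.00 + 0.9000·204.0) / 5.970 = 264.7/5.970 = 44.34 mg/L; combined flow 5.970 m³/s.
Travel time t = 12.0·1000 / 1.1 = 10910 s = 3.030 h.
Half-life 8.89 h → k = ln 2 / 8.89 = 0.07797 h⁻¹ = 1.871 d⁻¹.
Applying C = C₀e^(−kt): 44.34 × 0.7896 = 35.01 mg/L.
At the second outfall, C = (5.970·35.01 + 0.5200·207.0) / (5.970 + 0.5200) = 48.79 mg/L.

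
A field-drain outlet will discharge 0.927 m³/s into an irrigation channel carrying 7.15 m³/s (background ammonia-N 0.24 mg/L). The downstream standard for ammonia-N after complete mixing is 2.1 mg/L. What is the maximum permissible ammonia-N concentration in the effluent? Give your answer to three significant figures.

16.4 mg/L

At the limit, (Qr·Cr + Qe·Cₑ)/(Qr + Qe) = 2.1:
Cₑ = (8.077·2.1 − 7.150·0.2400) / 0.9270 = 16.45 mg/L.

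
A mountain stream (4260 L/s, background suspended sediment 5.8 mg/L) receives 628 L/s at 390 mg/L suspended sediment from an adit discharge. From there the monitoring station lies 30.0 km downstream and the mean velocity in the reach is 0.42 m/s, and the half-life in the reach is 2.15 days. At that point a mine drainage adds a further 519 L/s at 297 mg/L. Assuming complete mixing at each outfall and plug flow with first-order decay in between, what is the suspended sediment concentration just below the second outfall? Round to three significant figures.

66.7 mg/L

Mass balance: C = (4260·5.800 + 628.0·390.0) / 4888 = 269600/4888 = 55.16 mg/L; combined flow 4888 L/s.
Travel time t = 30.0·1000 / 0.42 = 71430 s = 19.84 h.
Half-life 2.15 d → k = ln 2 / 2.15 = 0.3224 d⁻¹.
Applying C = C₀e^(−kt): 55.16 × 0.7660 = 42.26 mg/L.
At the second outfall, C = (4888·42.26 + 519.0·297.0) / (4888 + 519.0) = 66.71 mg/L.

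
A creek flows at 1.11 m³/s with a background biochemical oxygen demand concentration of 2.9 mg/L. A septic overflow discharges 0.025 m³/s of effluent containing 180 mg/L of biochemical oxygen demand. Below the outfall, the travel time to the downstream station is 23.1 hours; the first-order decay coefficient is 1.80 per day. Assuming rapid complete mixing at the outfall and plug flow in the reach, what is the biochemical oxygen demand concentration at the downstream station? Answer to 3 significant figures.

Mass balance: C = (1.110·2.900 + 0.02500·180.0) / 1.135 = 7.719/1.135 = 6.801 mg/L.
Applying C = C₀e^(−kt): 6.801 × 0.1768 = 1.203 mg/L.

1.20 mg/L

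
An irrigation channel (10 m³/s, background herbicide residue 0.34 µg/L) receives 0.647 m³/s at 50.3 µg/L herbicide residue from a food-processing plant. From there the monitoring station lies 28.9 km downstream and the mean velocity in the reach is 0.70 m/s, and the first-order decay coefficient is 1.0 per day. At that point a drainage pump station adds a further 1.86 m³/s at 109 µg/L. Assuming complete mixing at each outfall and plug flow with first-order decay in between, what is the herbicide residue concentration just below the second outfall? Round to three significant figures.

Mass balance: C = (10.00·0.3400 + 0.6470·50.30) / 10.65 = 35.94/10.65 = 3.376 µg/L; combined flow 10.65 m³/s.
Travel time t = 28.9·1000 / 0.70 = 41290 s = 11.47 h.
After decay, C = 3.376 × e^(−kt) = 3.376 × 0.6201 = 2.094 µg/L.
At the second outfall, C = (10.65·2.094 + 1.860·109.0) / (10.65 + 1.860) = 17.99 µg/L.

18.0 µg/L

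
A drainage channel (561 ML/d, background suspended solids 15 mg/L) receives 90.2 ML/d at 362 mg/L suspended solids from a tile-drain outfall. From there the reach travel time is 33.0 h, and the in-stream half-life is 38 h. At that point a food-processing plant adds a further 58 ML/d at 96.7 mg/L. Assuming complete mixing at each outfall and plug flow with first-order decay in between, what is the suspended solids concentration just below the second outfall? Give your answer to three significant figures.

After mixing, C = (561.0·15.00 + 90.20·362.0) / 651.2 = 41070/651.2 = 63.06 mg/L; combined flow 651.2 ML/d.
Half-life 38 h → k = ln 2 / 38 = 0.01824 h⁻¹ = 0.4378 d⁻¹.
First-order decay: C = 63.06·exp(−k·t) = 63.06·0.5477 = 34.54 mg/L.
At the second outfall, C = (651.2·34.54 + 58.00·96.70) / (651.2 + 58.00) = 39.63 mg/L.

39.6 mg/L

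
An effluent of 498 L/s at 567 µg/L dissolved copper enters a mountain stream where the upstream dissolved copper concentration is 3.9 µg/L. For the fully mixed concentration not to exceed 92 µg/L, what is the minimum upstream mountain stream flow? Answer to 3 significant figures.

2690 L/s

Set C_mix = 92: (Q·3.900 + 498.0·567.0) / (Q + 498.0) = 92
→ Q = 498.0·(567.0 − 92)/(92 − 3.900) = 2685 L/s.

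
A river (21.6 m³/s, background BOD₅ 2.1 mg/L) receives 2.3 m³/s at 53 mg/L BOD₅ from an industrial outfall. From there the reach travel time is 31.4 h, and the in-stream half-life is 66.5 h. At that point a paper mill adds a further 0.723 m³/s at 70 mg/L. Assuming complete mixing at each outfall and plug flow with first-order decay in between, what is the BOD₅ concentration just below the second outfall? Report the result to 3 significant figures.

Conservation of mass: C = (21.60·2.100 + 2.300·53.00) / 23.90 = 167.3/23.90 = 6.998 mg/L; combined flow 23.90 m³/s.
Half-life 66.5 h → k = ln 2 / 66.5 = 0.01042 h⁻¹ = 0.2502 d⁻¹.
First-order decay: C = 6.998·exp(−k·t) = 6.998·0.7209 = 5.045 mg/L.
Second outfall: C = (23.90·5.045 + 0.7230·70.00)/24.62 = 6.952 mg/L.

6.95 mg/L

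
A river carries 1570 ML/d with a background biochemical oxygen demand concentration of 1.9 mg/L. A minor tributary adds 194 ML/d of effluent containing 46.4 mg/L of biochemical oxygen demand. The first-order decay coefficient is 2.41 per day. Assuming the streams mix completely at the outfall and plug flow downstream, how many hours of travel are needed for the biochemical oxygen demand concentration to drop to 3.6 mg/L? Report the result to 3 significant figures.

Mass balance: C = (1570·1.900 + 194.0·46.40) / 1764 = 11980/1764 = 6.794 mg/L.
6.794·exp(−k·t) = 3.6 → t = ln(6.794/3.6)/k = 22770 s = 6.325 h.

6.32 h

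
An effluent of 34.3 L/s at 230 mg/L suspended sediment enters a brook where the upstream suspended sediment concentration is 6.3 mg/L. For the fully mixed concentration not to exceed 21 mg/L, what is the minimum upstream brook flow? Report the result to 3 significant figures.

488 L/s

Set C_mix = 21: (Q·6.300 + 34.30·230.0) / (Q + 34.30) = 21
→ Q = 34.30·(230.0 − 21)/(21 − 6.300) = 487.7 L/s.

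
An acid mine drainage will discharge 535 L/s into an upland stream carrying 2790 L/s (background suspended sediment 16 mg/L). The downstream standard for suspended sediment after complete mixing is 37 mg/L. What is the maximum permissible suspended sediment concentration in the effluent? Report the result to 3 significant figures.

147 mg/L

At the limit, (Qr·Cr + Qe·Cₑ)/(Qr + Qe) = 37:
Cₑ = (3325·37 − 2790·16.00) / 535.0 = 146.5 mg/L.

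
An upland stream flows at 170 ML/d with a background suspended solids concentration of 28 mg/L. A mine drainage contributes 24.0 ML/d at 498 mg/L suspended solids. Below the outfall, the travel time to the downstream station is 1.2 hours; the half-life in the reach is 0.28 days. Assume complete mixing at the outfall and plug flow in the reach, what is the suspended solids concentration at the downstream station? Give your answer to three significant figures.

76.1 mg/L

Mass balance: C = (170.0·28.00 + 24.00·498.0) / 194.0 = 16710/194.0 = 86.14 mg/L.
Half-life 0.28 d → k = ln 2 / 0.28 = 2.476 d⁻¹.
Decay over the reach: 86.14·exp(−kt) = 86.14·0.8836 = 76.12 mg/L.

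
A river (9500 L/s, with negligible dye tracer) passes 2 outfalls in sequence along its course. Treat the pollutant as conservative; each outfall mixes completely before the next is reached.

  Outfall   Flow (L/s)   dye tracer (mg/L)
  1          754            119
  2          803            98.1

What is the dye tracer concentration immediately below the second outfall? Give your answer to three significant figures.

Below outfall 1: Q → 10250 L/s, C = (9500·0 + 754.0·119.0)/10250 = 8.750 mg/L.
Below outfall 2: Q → 11060 L/s, C = (10250·8.750 + 803.0·98.10)/11060 = 15.24 mg/L.

15.2 mg/L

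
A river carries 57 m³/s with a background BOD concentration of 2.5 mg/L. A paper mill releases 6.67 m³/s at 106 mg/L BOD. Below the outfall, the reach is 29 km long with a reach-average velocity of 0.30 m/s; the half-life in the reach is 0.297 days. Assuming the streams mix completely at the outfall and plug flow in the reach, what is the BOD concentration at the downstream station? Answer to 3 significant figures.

0.980 mg/L

Mass balance: C = (57.00·2.500 + 6.670·106.0) / 63.67 = 849.5/63.67 = 13.34 mg/L.
Travel time t = 29·1000 / 0.30 = 96670 s = 26.85 h.
Half-life 0.297 d → k = ln 2 / 0.297 = 2.334 d⁻¹.
Applying C = C₀e^(−kt): 13.34 × 0.07345 = 0.9800 mg/L.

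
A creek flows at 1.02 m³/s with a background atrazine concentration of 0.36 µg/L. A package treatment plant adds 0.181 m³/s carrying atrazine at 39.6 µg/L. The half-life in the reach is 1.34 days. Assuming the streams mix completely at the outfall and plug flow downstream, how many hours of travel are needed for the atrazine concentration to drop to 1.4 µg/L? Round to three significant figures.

Mass balance: C = (1.020·0.3600 + 0.1810·39.60) / 1.201 = 7.535/1.201 = 6.274 µg/L.
Half-life 1.34 d → k = ln 2 / 1.34 = 0.5173 d⁻¹.
6.274·exp(−k·t) = 1.4 → t = ln(6.274/1.4)/k = 250500 s = 69.59 h.

69.6 h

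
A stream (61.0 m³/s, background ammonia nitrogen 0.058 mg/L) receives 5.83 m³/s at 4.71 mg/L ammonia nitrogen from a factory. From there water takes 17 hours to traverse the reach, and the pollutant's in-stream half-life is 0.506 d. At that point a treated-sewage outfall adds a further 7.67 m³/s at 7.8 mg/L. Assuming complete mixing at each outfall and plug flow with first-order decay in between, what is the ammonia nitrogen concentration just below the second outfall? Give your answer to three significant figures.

0.961 mg/L

Flow-weighted average: C = (61.00·0.05800 + 5.830·4.710) / 66.83 = 31.00/66.83 = 0.4638 mg/L; combined flow 66.83 m³/s.
Half-life 0.506 d → k = ln 2 / 0.506 = 1.370 d⁻¹.
After decay, C = 0.4638 × e^(−kt) = 0.4638 × 0.3790 = 0.1758 mg/L.
At the second outfall, C = (66.83·0.1758 + 7.670·7.800) / (66.83 + 7.670) = 0.9607 mg/L.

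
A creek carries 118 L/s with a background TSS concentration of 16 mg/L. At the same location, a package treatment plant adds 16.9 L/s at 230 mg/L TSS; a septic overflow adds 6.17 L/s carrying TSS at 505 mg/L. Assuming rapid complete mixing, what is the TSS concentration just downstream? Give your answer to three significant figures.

63.0 mg/L

Conservation of mass: C = (118.0·16.00 + 16.90·230.0 + 6.170·505.0) / 141.1 = 8891/141.1 = 63.02 mg/L.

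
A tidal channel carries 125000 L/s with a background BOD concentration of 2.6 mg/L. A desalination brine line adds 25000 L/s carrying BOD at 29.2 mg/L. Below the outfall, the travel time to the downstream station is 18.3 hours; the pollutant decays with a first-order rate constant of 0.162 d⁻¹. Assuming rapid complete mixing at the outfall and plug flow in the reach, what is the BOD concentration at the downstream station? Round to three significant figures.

After mixing, C = (125000·2.600 + 25000·29.20) / 150000 = 1055000/150000 = 7.033 mg/L.
Applying C = C₀e^(−kt): 7.033 × 0.8838 = 6.216 mg/L.

6.22 mg/L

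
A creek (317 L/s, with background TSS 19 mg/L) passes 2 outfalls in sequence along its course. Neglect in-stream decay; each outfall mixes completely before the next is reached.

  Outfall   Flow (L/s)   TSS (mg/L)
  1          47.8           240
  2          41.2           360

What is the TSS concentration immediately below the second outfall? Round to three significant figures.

Below outfall 1: Q → 364.8 L/s, C = (317.0·19.00 + 47.80·240.0)/364.8 = 47.96 mg/L.
Below outfall 2: Q → 406.0 L/s, C = (364.8·47.96 + 41.20·360.0)/406.0 = 79.62 mg/L.

79.6 mg/L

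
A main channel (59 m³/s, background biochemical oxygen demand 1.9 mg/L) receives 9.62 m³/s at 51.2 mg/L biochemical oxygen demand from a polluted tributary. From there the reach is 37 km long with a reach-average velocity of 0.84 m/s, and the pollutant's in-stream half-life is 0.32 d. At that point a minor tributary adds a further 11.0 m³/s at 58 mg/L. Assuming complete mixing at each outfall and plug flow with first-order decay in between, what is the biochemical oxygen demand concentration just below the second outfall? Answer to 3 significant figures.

10.5 mg/L

Conservation of mass: C = (59.00·1.900 + 9.620·51.20) / 68.62 = 604.6/68.62 = 8.811 mg/L; combined flow 68.62 m³/s.
Travel time t = 37·1000 / 0.84 = 44050 s = 12.24 h.
Half-life 0.32 d → k = ln 2 / 0.32 = 2.166 d⁻¹.
After decay, C = 8.811 × e^(−kt) = 8.811 × 0.3314 = 2.921 mg/L.
Second outfall: C = (68.62·2.921 + 11.00·58.00)/79.62 = 10.53 mg/L.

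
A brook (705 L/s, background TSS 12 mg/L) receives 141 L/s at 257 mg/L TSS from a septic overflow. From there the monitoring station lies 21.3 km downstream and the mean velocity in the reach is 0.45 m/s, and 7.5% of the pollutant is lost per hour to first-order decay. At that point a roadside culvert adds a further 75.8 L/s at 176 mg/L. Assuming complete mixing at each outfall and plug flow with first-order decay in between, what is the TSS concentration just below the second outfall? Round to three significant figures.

31.9 mg/L

Flow-weighted average: C = (705.0·12.00 + 141.0·257.0) / 846.0 = 44700/846.0 = 52.83 mg/L; combined flow 846.0 L/s.
Travel time t = 21.3·1000 / 0.45 = 47330 s = 13.15 h.
7.5%/h lost → k = −ln(1 − 0.075) = 0.07796 h⁻¹.
First-order decay: C = 52.83·exp(−k·t) = 52.83·0.3588 = 18.96 mg/L.
At the second outfall, C = (846.0·18.96 + 75.80·176.0) / (846.0 + 75.80) = 31.87 mg/L.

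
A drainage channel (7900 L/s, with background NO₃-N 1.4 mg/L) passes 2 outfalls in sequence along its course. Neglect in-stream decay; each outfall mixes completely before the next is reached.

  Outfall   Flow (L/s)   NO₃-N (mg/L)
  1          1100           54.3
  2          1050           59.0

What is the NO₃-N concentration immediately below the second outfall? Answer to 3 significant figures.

Outfall 1: combined Q = 9000 L/s; C = (7900·1.400 + 1100·54.30)/9000 = 7.866 mg/L.
Outfall 2: combined Q = 10050 L/s; C = (9000·7.866 + 1050·59.00)/10050 = 13.21 mg/L.

13.2 mg/L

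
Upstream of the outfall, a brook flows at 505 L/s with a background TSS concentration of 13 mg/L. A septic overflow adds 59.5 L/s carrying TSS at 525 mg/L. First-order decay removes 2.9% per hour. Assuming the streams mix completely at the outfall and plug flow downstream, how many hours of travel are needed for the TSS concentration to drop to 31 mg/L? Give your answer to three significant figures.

26.2 h

Mass balance: C = (505.0·13.00 + 59.50·525.0) / 564.5 = 37800/564.5 = 66.97 mg/L.
2.9%/h lost → k = −ln(1 − 0.029) = 0.02943 h⁻¹.
66.97·exp(−k·t) = 31 → t = ln(66.97/31)/k = 94220 s = 26.17 h.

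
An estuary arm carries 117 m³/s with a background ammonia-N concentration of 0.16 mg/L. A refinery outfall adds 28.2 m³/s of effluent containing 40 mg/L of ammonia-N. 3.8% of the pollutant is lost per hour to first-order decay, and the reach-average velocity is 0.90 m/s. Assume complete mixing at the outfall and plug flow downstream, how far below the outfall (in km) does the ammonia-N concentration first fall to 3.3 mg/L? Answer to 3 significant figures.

Conservation of mass: C = (117.0·0.1600 + 28.20·40.00) / 145.2 = 1147/145.2 = 7.898 mg/L.
3.8%/h lost → k = −ln(1 − 0.038) = 0.03874 h⁻¹.
Set 7.898·exp(−k·t) = 3.3 → t = ln(7.898/3.3)/k = 81090 s = 22.52 h.
Distance = v·t = 0.90·81090 = 72980 m = 72.98 km.

73.0 km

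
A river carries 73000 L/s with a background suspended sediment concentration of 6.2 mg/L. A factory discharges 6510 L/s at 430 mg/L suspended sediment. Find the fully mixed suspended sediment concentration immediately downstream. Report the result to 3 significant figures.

Conservation of mass: C = (73000·6.200 + 6510·430.0) / 79510 = 3252000/79510 = 40.90 mg/L.

40.9 mg/L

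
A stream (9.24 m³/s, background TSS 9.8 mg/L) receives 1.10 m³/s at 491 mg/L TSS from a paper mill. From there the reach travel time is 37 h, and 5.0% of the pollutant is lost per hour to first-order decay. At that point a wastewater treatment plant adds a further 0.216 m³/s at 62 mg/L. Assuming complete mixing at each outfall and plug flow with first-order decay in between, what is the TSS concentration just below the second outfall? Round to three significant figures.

Flow-weighted average: C = (9.240·9.800 + 1.100·491.0) / 10.34 = 630.7/10.34 = 60.99 mg/L; combined flow 10.34 m³/s.
5.0%/h lost → k = −ln(1 − 0.05) = 0.05129 h⁻¹.
After decay, C = 60.99 × e^(−kt) = 60.99 × 0.1499 = 9.142 mg/L.
At the second outfall, C = (10.34·9.142 + 0.2160·62.00) / (10.34 + 0.2160) = 10.22 mg/L.

10.2 mg/L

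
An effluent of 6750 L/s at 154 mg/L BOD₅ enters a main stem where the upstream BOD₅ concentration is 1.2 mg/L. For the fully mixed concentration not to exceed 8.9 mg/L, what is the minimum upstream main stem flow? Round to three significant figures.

127000 L/s

Set C_mix = 8.9: (Q·1.200 + 6750·154.0) / (Q + 6750) = 8.9
→ Q = 6750·(154.0 − 8.9)/(8.9 − 1.200) = 127200 L/s.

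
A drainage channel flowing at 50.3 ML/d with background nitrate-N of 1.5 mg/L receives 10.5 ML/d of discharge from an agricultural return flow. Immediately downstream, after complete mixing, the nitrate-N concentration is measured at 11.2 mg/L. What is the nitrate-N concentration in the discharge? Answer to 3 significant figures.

Mass balance: 50.30·1.500 + 10.50·Cₑ = 60.80·11.20
→ Cₑ = (60.80·11.20 − 50.30·1.500) / 10.50 = 57.67 mg/L.

57.7 mg/L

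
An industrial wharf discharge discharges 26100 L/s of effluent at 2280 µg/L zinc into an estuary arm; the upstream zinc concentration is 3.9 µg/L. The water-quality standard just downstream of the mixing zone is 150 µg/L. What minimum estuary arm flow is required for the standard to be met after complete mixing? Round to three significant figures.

Set C_mix = 150: (Q·3.900 + 26100·2280) / (Q + 26100) = 150
→ Q = 26100·(2280 − 150)/(150 − 3.900) = 380500 L/s.

381000 L/s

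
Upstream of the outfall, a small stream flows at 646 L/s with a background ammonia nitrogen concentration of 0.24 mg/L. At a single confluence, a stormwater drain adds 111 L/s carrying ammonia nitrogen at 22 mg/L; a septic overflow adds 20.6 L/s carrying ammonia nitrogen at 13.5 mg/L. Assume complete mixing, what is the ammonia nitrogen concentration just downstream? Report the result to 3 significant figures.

3.70 mg/L

Conservation of mass: C = (646.0·0.2400 + 111.0·22.00 + 20.60·13.50) / 777.6 = 2875/777.6 = 3.697 mg/L.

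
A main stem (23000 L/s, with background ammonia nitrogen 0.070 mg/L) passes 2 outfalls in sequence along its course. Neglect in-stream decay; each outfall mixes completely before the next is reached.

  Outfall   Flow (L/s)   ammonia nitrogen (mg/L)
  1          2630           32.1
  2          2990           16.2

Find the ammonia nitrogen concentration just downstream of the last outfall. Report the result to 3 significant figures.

Below outfall 1: Q → 25630 L/s, C = (23000·0.07000 + 2630·32.10)/25630 = 3.357 mg/L.
Below outfall 2: Q → 28620 L/s, C = (25630·3.357 + 2990·16.20)/28620 = 4.698 mg/L.

4.70 mg/L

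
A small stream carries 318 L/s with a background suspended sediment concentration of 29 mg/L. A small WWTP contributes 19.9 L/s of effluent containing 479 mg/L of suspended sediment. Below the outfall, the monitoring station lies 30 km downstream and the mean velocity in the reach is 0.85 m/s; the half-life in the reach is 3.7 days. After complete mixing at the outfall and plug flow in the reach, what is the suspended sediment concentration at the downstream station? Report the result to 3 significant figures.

51.4 mg/L

Conservation of mass: C = (318.0·29.00 + 19.90·479.0) / 337.9 = 18750/337.9 = 55.50 mg/L.
Travel time t = 30·1000 / 0.85 = 35290 s = 9.804 h.
Half-life 3.7 d → k = ln 2 / 3.7 = 0.1873 d⁻¹.
Applying C = C₀e^(−kt): 55.50 × 0.9263 = 51.41 mg/L.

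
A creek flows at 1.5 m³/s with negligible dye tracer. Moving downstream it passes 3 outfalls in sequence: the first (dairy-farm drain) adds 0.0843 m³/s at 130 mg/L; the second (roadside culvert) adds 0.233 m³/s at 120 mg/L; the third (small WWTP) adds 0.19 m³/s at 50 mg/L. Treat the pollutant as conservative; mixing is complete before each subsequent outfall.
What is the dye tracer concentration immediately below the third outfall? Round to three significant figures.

24.1 mg/L

Below outfall 1: Q → 1.584 m³/s, C = (1.500·0 + 0.08430·130.0)/1.584 = 6.917 mg/L.
Below outfall 2: Q → 1.817 m³/s, C = (1.584·6.917 + 0.2330·120.0)/1.817 = 21.42 mg/L.
Below outfall 3: Q → 2.007 m³/s, C = (1.817·21.42 + 0.1900·50.00)/2.007 = 24.12 mg/L.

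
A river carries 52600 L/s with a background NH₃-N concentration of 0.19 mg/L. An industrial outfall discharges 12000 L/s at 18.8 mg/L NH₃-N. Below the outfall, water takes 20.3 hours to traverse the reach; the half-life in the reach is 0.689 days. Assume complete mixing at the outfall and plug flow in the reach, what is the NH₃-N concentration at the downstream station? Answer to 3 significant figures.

1.56 mg/L

Flow-weighted average: C = (52600·0.1900 + 12000·18.80) / 64600 = 235600/64600 = 3.647 mg/L.
Half-life 0.689 d → k = ln 2 / 0.689 = 1.006 d⁻¹.
First-order decay: C = 3.647·exp(−k·t) = 3.647·0.4270 = 1.557 mg/L.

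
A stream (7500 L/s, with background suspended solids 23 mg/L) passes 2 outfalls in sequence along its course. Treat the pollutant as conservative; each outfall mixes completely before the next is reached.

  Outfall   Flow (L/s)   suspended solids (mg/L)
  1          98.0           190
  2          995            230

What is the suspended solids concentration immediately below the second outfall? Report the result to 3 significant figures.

After outfall 1: Q = 7500 + 98.00 = 7598 L/s; C = (7500·23.00 + 98.00·190.0)/7598 = 25.15 mg/L.
After outfall 2: Q = 7598 + 995.0 = 8593 L/s; C = (7598·25.15 + 995.0·230.0)/8593 = 48.87 mg/L.

48.9 mg/L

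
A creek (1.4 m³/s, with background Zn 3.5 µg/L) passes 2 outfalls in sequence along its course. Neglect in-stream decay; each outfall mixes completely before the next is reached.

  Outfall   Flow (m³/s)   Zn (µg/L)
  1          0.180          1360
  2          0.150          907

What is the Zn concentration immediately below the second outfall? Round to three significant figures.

223 µg/L

Below outfall 1: Q → 1.580 m³/s, C = (1.400·3.500 + 0.1800·1360)/1.580 = 158.0 µg/L.
Below outfall 2: Q → 1.730 m³/s, C = (1.580·158.0 + 0.1500·907.0)/1.730 = 223.0 µg/L.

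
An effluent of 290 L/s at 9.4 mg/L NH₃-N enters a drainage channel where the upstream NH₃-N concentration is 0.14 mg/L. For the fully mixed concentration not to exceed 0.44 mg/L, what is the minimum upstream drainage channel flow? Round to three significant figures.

Set C_mix = 0.44: (Q·0.1400 + 290.0·9.400) / (Q + 290.0) = 0.44
→ Q = 290.0·(9.400 − 0.44)/(0.44 − 0.1400) = 8661 L/s.

8660 L/s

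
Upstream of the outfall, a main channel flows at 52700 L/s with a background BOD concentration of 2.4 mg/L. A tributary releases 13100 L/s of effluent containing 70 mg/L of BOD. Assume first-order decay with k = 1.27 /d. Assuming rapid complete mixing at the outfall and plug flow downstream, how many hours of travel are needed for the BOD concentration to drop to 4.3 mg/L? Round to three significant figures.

Mixed concentration C = ΣQC/ΣQ = (52700·2.400 + 13100·70.00) / 65800 = 1043000/65800 = 15.86 mg/L.
15.86·exp(−k·t) = 4.3 → t = ln(15.86/4.3)/k = 88790 s = 24.66 h.

24.7 h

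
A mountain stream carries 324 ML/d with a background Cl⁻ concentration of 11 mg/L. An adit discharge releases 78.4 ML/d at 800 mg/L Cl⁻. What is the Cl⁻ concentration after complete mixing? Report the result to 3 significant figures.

After mixing, C = (324.0·11.00 + 78.40·800.0) / 402.4 = 66280/402.4 = 164.7 mg/L.

165 mg/L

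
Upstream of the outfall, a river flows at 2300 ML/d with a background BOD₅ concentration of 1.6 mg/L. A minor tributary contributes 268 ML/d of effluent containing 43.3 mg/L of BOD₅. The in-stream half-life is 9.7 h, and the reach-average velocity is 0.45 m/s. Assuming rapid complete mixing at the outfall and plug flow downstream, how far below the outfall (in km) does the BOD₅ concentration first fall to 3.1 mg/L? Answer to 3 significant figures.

14.8 km

Conservation of mass: C = (2300·1.600 + 268.0·43.30) / 2568 = 15280/2568 = 5.952 mg/L.
Half-life 9.7 h → k = ln 2 / 9.7 = 0.07146 h⁻¹ = 1.715 d⁻¹.
Set 5.952·exp(−k·t) = 3.1 → t = ln(5.952/3.1)/k = 32860 s = 9.128 h.
Distance = v·t = 0.45·32860 = 14790 m = 14.79 km.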